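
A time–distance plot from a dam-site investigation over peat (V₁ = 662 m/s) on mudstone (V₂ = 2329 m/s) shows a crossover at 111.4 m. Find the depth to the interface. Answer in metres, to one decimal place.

41.6 m

x_cross = 2h·√((V₂+V₁)/(V₂−V₁)) → h = x_cross / (2·√((V₂+V₁)/(V₂−V₁))).
√((V₂+V₁)/(V₂−V₁)) = √((2329+662)/(2329−662)) = 1.3395.
h = 111.4 / (2·1.3395) = 41.58 m.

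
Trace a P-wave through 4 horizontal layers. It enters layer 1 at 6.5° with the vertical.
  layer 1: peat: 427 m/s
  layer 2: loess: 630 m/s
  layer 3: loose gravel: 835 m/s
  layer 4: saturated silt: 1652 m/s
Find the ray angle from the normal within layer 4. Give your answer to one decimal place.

Ray parameter p = sin 6.5° / 427 = 2.6511e-04 s/m.
sin θ_4 = p·V_4 = 2.6511e-04 × 1652 = 0.4380.
θ_4 = 25.97° from the vertical.

26.0°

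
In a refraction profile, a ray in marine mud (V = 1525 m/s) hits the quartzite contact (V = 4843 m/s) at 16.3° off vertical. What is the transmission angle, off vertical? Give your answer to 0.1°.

sin θ₁/V₁ = sin θ₂/V₂ ⇒ sin θ₂ = 4843·sin 16.3°/1525 = 4843·0.2807/1525 = 0.8913.
θ₂ = sin⁻¹(0.8913) = 63.04° (from vertical).

63.0°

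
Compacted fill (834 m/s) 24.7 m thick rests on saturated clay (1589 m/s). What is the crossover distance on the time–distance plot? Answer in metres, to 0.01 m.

88.50 m

θ_c = arcsin(834/1589) = 31.66°, so cos θ_c = 0.8512 and tᵢ = 2h cos θ_c/V₁ = 0.0504 s.
At crossover x/V₁ = x/V₂ + tᵢ ⇒ x = tᵢ/(1/V₁ − 1/V₂) = 0.05042/(1.1990e-03 − 6.2933e-04) = 88.50 m.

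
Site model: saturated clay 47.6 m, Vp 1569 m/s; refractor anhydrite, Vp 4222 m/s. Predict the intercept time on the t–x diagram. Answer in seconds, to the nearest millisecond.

0.056 s

θ_c = arcsin(V₁/V₂) = arcsin(1569/4222) = 21.82°; cos θ_c = 0.9284.
tᵢ = 2h·cos θ_c / V₁ = 2·47.6·0.9284 / 1569 = 0.05633 s.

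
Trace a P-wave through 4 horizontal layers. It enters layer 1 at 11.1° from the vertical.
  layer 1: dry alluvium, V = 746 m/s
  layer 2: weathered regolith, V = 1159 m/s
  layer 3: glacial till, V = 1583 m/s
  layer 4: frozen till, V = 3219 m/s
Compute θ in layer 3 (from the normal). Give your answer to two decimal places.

Ray parameter p = sin 11.1° / 746 = 2.5807e-04 s/m.
sin θ_3 = p·V_3 = 2.5807e-04 × 1583 = 0.4085.
θ_3 = 24.11° from the vertical.

24.11°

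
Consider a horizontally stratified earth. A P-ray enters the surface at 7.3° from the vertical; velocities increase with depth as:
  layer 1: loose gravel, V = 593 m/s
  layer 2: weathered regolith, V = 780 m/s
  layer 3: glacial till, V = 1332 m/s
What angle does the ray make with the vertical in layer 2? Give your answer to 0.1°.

9.6°

Ray parameter p = sin 7.3° / 593 = 2.1427e-04 s/m.
sin θ_2 = p·V_2 = 2.1427e-04 × 780 = 0.1671.
θ_2 = 9.62° from the vertical.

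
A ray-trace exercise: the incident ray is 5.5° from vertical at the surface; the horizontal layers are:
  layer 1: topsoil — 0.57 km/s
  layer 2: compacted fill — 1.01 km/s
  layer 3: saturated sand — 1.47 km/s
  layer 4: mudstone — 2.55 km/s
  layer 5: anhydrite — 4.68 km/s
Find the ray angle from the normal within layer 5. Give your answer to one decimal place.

51.9°

Snell's law across each interface conserves sin θ / V, so sin θ_5 = V_5·sin θ₁/V₁.
sin θ_5 = 4.68 × sin 5.5° / 0.57 = 0.7869.
θ_5 = 51.90° from the vertical.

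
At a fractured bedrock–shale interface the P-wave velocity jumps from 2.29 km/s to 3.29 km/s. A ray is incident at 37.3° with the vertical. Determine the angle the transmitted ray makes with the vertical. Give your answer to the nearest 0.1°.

sin θ₁/V₁ = sin θ₂/V₂ ⇒ sin θ₂ = 3.29·sin 37.3°/2.29 = 3.29·0.6060/2.29 = 0.8706.
θ₂ = sin⁻¹(0.8706) = 60.53° (from vertical).

60.5°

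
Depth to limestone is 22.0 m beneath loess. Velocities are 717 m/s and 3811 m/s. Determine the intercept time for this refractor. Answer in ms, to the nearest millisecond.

tᵢ = 2h·√(V₂²−V₁²)/(V₁V₂).
√(V₂²−V₁²) = √(3811²−717²) = 3742.9 m/s.
tᵢ = 2·22.0·3742.9/(717·3811) = 0.06027 s.

60 ms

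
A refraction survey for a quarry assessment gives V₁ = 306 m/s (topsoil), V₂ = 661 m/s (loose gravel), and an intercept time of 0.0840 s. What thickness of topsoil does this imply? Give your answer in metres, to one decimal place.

14.5 m

θ_c = arcsin(306/661) = 27.58°; cos θ_c = 0.8864.
tᵢ = 2h cos θ_c/V₁ ⇒ h = tᵢ·V₁/(2 cos θ_c) = 0.084·306/(2·0.8864) = 14.50 m.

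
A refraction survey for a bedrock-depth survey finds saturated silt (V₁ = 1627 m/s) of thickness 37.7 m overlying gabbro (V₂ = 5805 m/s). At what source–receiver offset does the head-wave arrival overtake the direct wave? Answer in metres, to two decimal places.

θ_c = arcsin(1627/5805) = 16.28°, so cos θ_c = 0.9599 and tᵢ = 2h cos θ_c/V₁ = 0.0445 s.
At crossover x/V₁ = x/V₂ + tᵢ ⇒ x = tᵢ/(1/V₁ − 1/V₂) = 0.04449/(6.1463e-04 − 1.7227e-04) = 100.56 m.

100.56 m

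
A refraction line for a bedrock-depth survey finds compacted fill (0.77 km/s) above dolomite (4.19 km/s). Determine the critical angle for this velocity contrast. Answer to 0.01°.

At critical incidence the refracted ray runs along the interface (θ₂ = 90°), so sin θ_c = V₁/V₂.
θ_c = arcsin(0.77/4.19) = arcsin 0.1838 = 10.59°.

10.59°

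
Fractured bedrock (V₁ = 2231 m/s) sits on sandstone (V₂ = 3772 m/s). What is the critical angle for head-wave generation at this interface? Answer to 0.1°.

Critical incidence: sin θ_c = V₁/V₂ = 2231/3772 = 0.5915.
θ_c = arcsin 0.5915 = 36.26°.

36.3°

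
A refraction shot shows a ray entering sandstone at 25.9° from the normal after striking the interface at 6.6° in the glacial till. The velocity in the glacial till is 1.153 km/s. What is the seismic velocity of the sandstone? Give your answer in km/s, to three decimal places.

sin 6.6° = 0.1149; sin 25.9° = 0.4368.
V₂ = V₁·(sin θ₂/sin θ₁) = 1.153·(0.4368/0.1149) = 4.382 km/s.

4.382 km/s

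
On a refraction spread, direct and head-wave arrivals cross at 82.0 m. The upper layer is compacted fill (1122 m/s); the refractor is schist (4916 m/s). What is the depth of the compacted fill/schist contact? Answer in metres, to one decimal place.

32.5 m

h = (x_cross/2)·√((V₂−V₁)/(V₂+V₁)).
(V₂−V₁)/(V₂+V₁) = (4916−1122)/(4916+1122) = 0.6284; √ = 0.7927.
h = (82.0/2)·0.7927 = 32.50 m.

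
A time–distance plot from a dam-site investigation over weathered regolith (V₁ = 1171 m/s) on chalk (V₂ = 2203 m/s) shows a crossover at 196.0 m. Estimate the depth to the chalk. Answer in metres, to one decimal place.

h = (x_cross/2)·√((V₂−V₁)/(V₂+V₁)).
(V₂−V₁)/(V₂+V₁) = (2203−1171)/(2203+1171) = 0.3059; √ = 0.5531.
h = (196.0/2)·0.5531 = 54.20 m.

54.2 m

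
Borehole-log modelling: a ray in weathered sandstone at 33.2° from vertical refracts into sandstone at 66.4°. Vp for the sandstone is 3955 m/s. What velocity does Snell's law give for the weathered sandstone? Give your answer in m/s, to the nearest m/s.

2363 m/s

Snell's law: sin 33.2°/V₁ = sin 66.4°/V₂.
V₁ = V₂·sin 33.2°/sin 66.4° = 3955 × 0.5975 = 2363.27 m/s.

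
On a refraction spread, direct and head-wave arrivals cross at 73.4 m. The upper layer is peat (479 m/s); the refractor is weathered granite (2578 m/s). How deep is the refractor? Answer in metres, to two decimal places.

h = (x_cross/2)·√((V₂−V₁)/(V₂+V₁)).
(V₂−V₁)/(V₂+V₁) = (2578−479)/(2578+479) = 0.6866; √ = 0.8286.
h = (73.4/2)·0.8286 = 30.41 m.

30.41 m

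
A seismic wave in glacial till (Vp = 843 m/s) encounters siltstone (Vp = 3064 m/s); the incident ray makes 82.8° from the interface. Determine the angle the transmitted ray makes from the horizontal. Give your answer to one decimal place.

62.9°

Convert to the normal: θ₁ = 90° − 82.8° = 7.2°.
sin θ₁/V₁ = sin θ₂/V₂ ⇒ sin θ₂ = 3064·sin 7.2°/843 = 3064·0.1253/843 = 0.4555.
θ₂ = sin⁻¹(0.4555) = 27.10° (from vertical).
From the interface: 90° − 27.10° = 62.90°.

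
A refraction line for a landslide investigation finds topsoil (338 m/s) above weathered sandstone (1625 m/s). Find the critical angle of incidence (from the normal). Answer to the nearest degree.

12°

At critical incidence the refracted ray runs along the interface (θ₂ = 90°), so sin θ_c = V₁/V₂.
θ_c = arcsin(338/1625) = arcsin 0.2080 = 12.01°.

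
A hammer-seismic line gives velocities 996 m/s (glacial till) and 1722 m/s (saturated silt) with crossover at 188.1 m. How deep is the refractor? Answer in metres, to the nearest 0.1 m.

48.6 m

h = (x_cross/2)·√((V₂−V₁)/(V₂+V₁)).
(V₂−V₁)/(V₂+V₁) = (1722−996)/(1722+996) = 0.2671; √ = 0.5168.
h = (188.1/2)·0.5168 = 48.61 m.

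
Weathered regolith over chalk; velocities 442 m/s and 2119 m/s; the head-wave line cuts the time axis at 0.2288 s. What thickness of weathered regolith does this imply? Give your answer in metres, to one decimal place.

51.7 m

h = tᵢ·V₁·V₂ / (2·√(V₂²−V₁²)).
√(V₂²−V₁²) = √(2119² − 442²) = 2072.4 m/s.
h = 0.2288 s × 442 × 2119 / (2 × 2072.4) = 51.70 m.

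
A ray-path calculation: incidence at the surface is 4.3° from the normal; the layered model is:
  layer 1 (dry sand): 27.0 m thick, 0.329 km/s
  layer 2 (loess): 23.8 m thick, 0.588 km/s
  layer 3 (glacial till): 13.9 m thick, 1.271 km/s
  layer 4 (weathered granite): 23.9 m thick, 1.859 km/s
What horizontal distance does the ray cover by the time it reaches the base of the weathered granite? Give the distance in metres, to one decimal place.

20.6 m

p = sin θ₁/V₁ = sin 4.3°/0.329 = 2.2790e-01 s/km is conserved through the stack.
Layer 1: θ = 4.30°; offset = 27.0·tan 4.30° = 2.030 m.
Layer 2: sin θ = p·0.588 = 0.1340 → θ = 7.70°; offset = 23.8·tan 7.70° = 3.218 m.
Layer 3: sin θ = p·1.271 = 0.2897 → θ = 16.84°; offset = 13.9·tan 16.84° = 4.207 m.
Layer 4: sin θ = p·1.859 = 0.4237 → θ = 25.07°; offset = 23.9·tan 25.07° = 11.178 m.
Σ offsets = 20.633 m.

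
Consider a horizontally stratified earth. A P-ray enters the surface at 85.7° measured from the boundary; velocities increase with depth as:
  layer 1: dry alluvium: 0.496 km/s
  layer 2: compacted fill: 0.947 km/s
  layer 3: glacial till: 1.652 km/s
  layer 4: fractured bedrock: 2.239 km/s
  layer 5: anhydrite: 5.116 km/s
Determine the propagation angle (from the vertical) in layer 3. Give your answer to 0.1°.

From the normal: θ₁ = 90° − 85.7° = 4.3°.
Snell's law across each interface conserves sin θ / V, so sin θ_3 = V_3·sin θ₁/V₁.
sin θ_3 = 1.652 × sin 4.3° / 0.496 = 0.2497.
θ_3 = arcsin 0.2497 = 14.46°.

14.5°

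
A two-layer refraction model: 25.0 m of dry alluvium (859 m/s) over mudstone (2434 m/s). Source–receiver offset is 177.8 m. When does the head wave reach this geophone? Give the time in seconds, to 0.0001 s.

θ_c = arcsin(V₁/V₂) = arcsin(859/2434) = 20.67°, cos θ_c = 0.9357.
Intercept time tᵢ = 2h cos θ_c / V₁ = 2·25.0·0.9357/859 = 0.05446 s.
t = x/V₂ + tᵢ = 177.8/2434 + 0.05446 = 0.12751 s.

0.1275 s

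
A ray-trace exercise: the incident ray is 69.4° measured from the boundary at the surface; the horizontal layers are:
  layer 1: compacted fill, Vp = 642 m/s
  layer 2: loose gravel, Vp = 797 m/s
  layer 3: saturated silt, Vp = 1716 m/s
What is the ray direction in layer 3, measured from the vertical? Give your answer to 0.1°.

From the normal: θ₁ = 90° − 69.4° = 20.6°.
Snell's law across each interface conserves sin θ / V, so sin θ_3 = V_3·sin θ₁/V₁.
sin θ_3 = 1716 × sin 20.6° / 642 = 0.9404.
θ_3 = 70.12° from the vertical.

70.1°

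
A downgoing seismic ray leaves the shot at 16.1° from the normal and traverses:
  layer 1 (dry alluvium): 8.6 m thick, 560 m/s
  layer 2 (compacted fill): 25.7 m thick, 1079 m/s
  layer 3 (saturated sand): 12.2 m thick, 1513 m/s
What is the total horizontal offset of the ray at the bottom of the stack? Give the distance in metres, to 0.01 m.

32.53 m

Apply Snell's law at each interface; in layer i the horizontal offset is hᵢ·tan θᵢ.
Layer 1: θ = 16.10°; offset = 8.6·tan 16.10° = 2.4823 m.
Layer 2: sin θ = 1079·sin 16.1°/560 = 0.5343, θ = 32.30°; offset = 25.7·tan 32.30° = 16.2457 m.
Layer 3: sin θ = 1513·sin 16.1°/560 = 0.7492, θ = 48.52°; offset = 12.2·tan 48.52° = 13.8017 m.
Summing the layer offsets gives 32.5297 m.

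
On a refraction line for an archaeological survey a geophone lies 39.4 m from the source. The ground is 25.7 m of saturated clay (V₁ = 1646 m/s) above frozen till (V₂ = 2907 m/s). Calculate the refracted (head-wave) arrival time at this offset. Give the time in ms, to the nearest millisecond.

θ_c = arcsin(V₁/V₂) = arcsin(1646/2907) = 34.49°, cos θ_c = 0.8243.
Intercept time tᵢ = 2h cos θ_c / V₁ = 2·25.7·0.8243/1646 = 0.02574 s.
t = x/V₂ + tᵢ = 39.4/2907 + 0.02574 = 0.03929 s.

39 ms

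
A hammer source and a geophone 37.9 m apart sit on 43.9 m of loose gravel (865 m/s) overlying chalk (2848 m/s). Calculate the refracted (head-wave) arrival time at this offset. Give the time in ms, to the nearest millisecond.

θ_c = arcsin(V₁/V₂) = arcsin(865/2848) = 17.68°, cos θ_c = 0.9528.
Intercept time tᵢ = 2h cos θ_c / V₁ = 2·43.9·0.9528/865 = 0.09671 s.
t = x/V₂ + tᵢ = 37.9/2848 + 0.09671 = 0.11002 s.

110 ms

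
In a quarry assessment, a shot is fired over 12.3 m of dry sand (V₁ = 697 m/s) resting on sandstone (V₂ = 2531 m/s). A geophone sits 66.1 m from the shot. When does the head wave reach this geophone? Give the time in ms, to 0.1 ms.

θ_c = arcsin(V₁/V₂) = arcsin(697/2531) = 15.98°, cos θ_c = 0.9613.
Intercept time tᵢ = 2h cos θ_c / V₁ = 2·12.3·0.9613/697 = 0.03393 s.
t = x/V₂ + tᵢ = 66.1/2531 + 0.03393 = 0.06005 s.

60.0 ms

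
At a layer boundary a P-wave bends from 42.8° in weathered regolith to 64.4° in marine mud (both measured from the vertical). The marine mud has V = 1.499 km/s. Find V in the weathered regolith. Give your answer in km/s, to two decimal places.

1.13 km/s

sin 42.8° = 0.6794; sin 64.4° = 0.9018.
V₁ = V₂·(sin θ₁/sin θ₂) = 1.499·(0.6794/0.9018) = 1.13 km/s.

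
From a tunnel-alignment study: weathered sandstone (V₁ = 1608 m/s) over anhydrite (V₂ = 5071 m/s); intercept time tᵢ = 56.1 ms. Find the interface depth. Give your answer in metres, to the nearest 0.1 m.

47.6 m

θ_c = arcsin(1608/5071) = 18.49°; cos θ_c = 0.9484.
tᵢ = 2h cos θ_c/V₁ ⇒ h = tᵢ·V₁/(2 cos θ_c) = 0.0561·1608/(2·0.9484) = 47.56 m.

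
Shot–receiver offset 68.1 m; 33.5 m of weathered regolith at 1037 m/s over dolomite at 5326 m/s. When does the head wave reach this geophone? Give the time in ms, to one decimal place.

θ_c = arcsin(V₁/V₂) = arcsin(1037/5326) = 11.23°, cos θ_c = 0.9809.
Intercept time tᵢ = 2h cos θ_c / V₁ = 2·33.5·0.9809/1037 = 0.06337 s.
t = x/V₂ + tᵢ = 68.1/5326 + 0.06337 = 0.07616 s.

76.2 ms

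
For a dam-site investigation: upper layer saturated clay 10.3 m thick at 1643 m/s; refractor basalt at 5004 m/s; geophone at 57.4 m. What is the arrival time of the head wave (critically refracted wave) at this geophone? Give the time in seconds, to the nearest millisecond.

t = x/V₂ + 2h·√(V₂²−V₁²)/(V₁V₂).
√(V₂²−V₁²) = √(5004²−1643²) = 4726.6 m/s; delay term = 2·10.3·4726.6/(1643·5004) = 0.01184 s.
t = 57.4/5004 + 0.01184 = 0.02331 s.

0.023 s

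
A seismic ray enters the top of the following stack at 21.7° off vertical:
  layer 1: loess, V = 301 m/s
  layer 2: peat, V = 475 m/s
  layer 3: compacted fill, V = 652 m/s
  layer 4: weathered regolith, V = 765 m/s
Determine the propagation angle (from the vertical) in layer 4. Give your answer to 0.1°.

Ray parameter p = sin 21.7° / 301 = 1.2284e-03 s/m.
sin θ_4 = p·V_4 = 1.2284e-03 × 765 = 0.9397.
θ_4 = arcsin 0.9397 = 70.00°.

70.0°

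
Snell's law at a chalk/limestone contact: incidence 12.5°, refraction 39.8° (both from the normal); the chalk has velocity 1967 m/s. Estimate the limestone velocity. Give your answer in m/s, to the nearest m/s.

sin 12.5° = 0.2164; sin 39.8° = 0.6401.
V₂ = V₁·(sin θ₂/sin θ₁) = 1967·(0.6401/0.2164) = 5817.31 m/s.

5817 m/s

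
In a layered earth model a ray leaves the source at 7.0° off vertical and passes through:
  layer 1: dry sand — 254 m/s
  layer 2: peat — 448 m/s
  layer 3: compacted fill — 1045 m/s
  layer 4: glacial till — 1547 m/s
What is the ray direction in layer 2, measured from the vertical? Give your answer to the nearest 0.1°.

12.4°

Ray parameter p = sin 7.0° / 254 = 4.7980e-04 s/m.
sin θ_2 = p·V_2 = 4.7980e-04 × 448 = 0.2150.
θ_2 = 12.41° from the vertical.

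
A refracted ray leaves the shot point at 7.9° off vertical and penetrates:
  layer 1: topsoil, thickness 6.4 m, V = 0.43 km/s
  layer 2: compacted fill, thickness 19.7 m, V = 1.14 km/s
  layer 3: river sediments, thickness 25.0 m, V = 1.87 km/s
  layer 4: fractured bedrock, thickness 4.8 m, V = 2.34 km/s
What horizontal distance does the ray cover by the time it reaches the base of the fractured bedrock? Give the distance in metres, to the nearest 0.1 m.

32.6 m

p = sin θ₁/V₁ = sin 7.9°/0.43 = 3.1964e-01 s/km is conserved through the stack.
Layer 1: θ = 7.90°; offset = 6.4·tan 7.90° = 0.888 m.
Layer 2: sin θ = p·1.14 = 0.3644 → θ = 21.37°; offset = 19.7·tan 21.37° = 7.708 m.
Layer 3: sin θ = p·1.87 = 0.5977 → θ = 36.71°; offset = 25.0·tan 36.71° = 18.639 m.
Layer 4: sin θ = p·2.34 = 0.7480 → θ = 48.41°; offset = 4.8·tan 48.41° = 5.409 m.
Summing the layer offsets gives 32.645 m.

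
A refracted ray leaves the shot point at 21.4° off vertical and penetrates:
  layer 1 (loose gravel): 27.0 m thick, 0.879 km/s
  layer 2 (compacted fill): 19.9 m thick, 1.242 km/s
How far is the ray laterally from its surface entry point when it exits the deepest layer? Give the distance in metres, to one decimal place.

22.6 m

p = sin θ₁/V₁ = sin 21.4°/0.879 = 4.1510e-01 s/km is conserved through the stack.
Layer 1: θ = 21.40°; offset = 27.0·tan 21.40° = 10.581 m.
Layer 2: sin θ = p·1.242 = 0.5156 → θ = 31.03°; offset = 19.9·tan 31.03° = 11.974 m.
Σ offsets = 22.555 m.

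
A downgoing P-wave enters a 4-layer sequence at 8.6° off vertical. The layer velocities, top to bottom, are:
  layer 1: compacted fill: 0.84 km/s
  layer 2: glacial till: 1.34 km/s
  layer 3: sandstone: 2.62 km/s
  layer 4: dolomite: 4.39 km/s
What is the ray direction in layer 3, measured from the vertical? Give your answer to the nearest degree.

Ray parameter p = sin 8.6° / 0.84 = 1.7802e-01 s/km.
sin θ_3 = p·V_3 = 1.7802e-01 × 2.62 = 0.4664.
θ_3 = arcsin 0.4664 = 27.80°.

28°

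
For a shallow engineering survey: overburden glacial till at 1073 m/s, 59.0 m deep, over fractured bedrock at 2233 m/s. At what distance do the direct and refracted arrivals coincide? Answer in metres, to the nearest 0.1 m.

θ_c = arcsin(1073/2233) = 28.72°, so cos θ_c = 0.8770 and tᵢ = 2h cos θ_c/V₁ = 0.0964 s.
At crossover x/V₁ = x/V₂ + tᵢ ⇒ x = tᵢ/(1/V₁ − 1/V₂) = 0.09644/(9.3197e-04 − 4.4783e-04) = 199.21 m.

199.2 m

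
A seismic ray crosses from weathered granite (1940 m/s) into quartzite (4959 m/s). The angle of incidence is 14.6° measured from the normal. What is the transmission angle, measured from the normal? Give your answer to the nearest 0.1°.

Snell's law: sin θ₂ = (V₂/V₁)·sin θ₁ = (4959/1940)·sin 14.6° = 0.6443.
θ₂ = arcsin 0.6443 = 40.12° from the normal.

40.1°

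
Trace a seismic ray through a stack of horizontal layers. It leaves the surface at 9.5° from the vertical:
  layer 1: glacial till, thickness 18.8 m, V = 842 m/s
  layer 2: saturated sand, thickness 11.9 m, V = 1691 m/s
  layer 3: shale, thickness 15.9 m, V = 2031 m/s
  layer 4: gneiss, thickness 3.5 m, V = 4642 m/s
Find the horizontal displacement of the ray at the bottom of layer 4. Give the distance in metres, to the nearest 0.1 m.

21.9 m

p = sin θ₁/V₁ = sin 9.5°/842 = 1.9602e-04 s/m is conserved through the stack.
Layer 1: θ = 9.50°; offset = 18.8·tan 9.50° = 3.146 m.
Layer 2: sin θ = p·1691 = 0.3315 → θ = 19.36°; offset = 11.9·tan 19.36° = 4.181 m.
Layer 3: sin θ = p·2031 = 0.3981 → θ = 23.46°; offset = 15.9·tan 23.46° = 6.900 m.
Layer 4: sin θ = p·4642 = 0.9099 → θ = 65.49°; offset = 3.5·tan 65.49° = 7.678 m.
Summing the layer offsets gives 21.905 m.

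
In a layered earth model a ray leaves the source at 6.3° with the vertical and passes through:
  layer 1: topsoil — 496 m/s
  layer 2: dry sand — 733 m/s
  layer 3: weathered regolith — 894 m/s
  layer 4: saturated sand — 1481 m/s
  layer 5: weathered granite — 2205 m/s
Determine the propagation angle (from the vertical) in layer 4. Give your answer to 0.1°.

19.1°

Ray parameter p = sin 6.3° / 496 = 2.2124e-04 s/m.
sin θ_4 = p·V_4 = 2.2124e-04 × 1481 = 0.3277.
θ_4 = arcsin 0.3277 = 19.13°.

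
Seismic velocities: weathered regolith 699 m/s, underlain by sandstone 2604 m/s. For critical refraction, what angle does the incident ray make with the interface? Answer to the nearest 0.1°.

At critical incidence the refracted ray runs along the interface (θ₂ = 90°), so sin θ_c = V₁/V₂.
θ_c = arcsin(699/2604) = arcsin 0.2684 = 15.57°.
Measured from the interface: 90° − 15.57° = 74.43°.

74.4°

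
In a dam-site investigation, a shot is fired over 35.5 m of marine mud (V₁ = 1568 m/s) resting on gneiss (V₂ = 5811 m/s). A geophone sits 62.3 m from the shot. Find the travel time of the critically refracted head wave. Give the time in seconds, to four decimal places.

t = x/V₂ + 2h·√(V₂²−V₁²)/(V₁V₂).
√(V₂²−V₁²) = √(5811²−1568²) = 5595.5 m/s; delay term = 2·35.5·5595.5/(1568·5811) = 0.04360 s.
t = 62.3/5811 + 0.04360 = 0.05432 s.

0.0543 s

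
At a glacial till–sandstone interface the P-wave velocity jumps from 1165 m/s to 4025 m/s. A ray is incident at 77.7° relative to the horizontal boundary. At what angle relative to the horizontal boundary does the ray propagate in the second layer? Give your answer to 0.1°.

42.6°

Convert to the normal: θ₁ = 90° − 77.7° = 12.3°.
Snell's law: sin θ₂ = (V₂/V₁)·sin θ₁ = (4025/1165)·sin 12.3° = 0.7360.
θ₂ = sin⁻¹(0.7360) = 47.39° (from vertical).
From the interface: 90° − 47.39° = 42.61°.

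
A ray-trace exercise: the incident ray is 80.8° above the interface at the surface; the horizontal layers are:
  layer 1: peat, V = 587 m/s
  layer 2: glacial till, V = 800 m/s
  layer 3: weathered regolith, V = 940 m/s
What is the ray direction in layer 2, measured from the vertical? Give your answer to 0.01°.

12.59°

From the normal: θ₁ = 90° − 80.8° = 9.2°.
Ray parameter p = sin 9.2° / 587 = 2.7237e-04 s/m.
sin θ_2 = p·V_2 = 2.7237e-04 × 800 = 0.2179.
θ_2 = arcsin 0.2179 = 12.59°.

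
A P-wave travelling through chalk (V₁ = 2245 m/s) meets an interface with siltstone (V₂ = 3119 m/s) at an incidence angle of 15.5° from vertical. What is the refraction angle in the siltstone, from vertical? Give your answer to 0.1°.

Snell's law: sin θ₂ = (V₂/V₁)·sin θ₁ = (3119/2245)·sin 15.5° = 0.3713.
θ₂ = sin⁻¹(0.3713) = 21.79° (from vertical).

21.8°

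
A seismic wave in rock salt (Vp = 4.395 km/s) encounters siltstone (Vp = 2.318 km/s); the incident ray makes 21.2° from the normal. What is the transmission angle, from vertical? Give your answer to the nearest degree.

11°

sin θ₁/V₁ = sin θ₂/V₂ ⇒ sin θ₂ = 2.318·sin 21.2°/4.395 = 2.318·0.3616/4.395 = 0.1907.
θ₂ = arcsin 0.1907 = 11.00° from the normal.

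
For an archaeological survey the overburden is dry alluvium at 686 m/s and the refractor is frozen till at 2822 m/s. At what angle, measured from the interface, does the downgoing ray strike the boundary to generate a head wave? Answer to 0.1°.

Critical incidence: sin θ_c = V₁/V₂ = 686/2822 = 0.2431.
θ_c = arcsin 0.2431 = 14.07°.
Measured from the interface: 90° − 14.07° = 75.93°.

75.9°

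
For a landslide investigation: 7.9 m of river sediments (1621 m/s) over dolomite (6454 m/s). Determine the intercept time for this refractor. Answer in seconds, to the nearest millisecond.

tᵢ = 2h·√(V₂²−V₁²)/(V₁V₂).
√(V₂²−V₁²) = √(6454²−1621²) = 6247.1 m/s.
tᵢ = 2·7.9·6247.1/(1621·6454) = 0.00943 s.

0.009 s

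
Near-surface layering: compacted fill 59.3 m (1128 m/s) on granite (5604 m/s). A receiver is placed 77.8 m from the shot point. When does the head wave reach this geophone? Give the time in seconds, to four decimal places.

t = x/V₂ + 2h·√(V₂²−V₁²)/(V₁V₂).
√(V₂²−V₁²) = √(5604²−1128²) = 5489.3 m/s; delay term = 2·59.3·5489.3/(1128·5604) = 0.10299 s.
t = 77.8/5604 + 0.10299 = 0.11687 s.

0.1169 s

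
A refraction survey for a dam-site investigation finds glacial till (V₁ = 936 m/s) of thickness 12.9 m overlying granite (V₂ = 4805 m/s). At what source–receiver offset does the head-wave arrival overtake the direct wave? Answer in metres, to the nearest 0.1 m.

x_cross = 2h·√((V₂+V₁)/(V₂−V₁)).
(V₂+V₁)/(V₂−V₁) = (4805+936)/(4805−936) = 1.4838; √ = 1.2181.
x_cross = 2·12.9·1.2181 = 31.43 m.

31.4 m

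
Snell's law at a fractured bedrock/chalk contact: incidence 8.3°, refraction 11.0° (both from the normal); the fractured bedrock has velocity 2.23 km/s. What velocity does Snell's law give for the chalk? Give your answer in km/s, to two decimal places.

2.95 km/s

Snell's law: sin 8.3°/V₁ = sin 11.0°/V₂.
V₂ = V₁·sin 11.0°/sin 8.3° = 2.23 × 1.3218 = 2.95 km/s.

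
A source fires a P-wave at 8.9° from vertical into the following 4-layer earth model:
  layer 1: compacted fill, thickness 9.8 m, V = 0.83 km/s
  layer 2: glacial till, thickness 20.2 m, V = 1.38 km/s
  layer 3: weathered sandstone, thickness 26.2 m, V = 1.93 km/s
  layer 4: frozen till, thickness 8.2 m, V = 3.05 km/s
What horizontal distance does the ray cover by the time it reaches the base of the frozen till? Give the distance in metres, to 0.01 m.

22.68 m

p = sin θ₁/V₁ = sin 8.9°/0.83 = 1.8640e-01 s/km is conserved through the stack.
Layer 1: θ = 8.90°; offset = 9.8·tan 8.90° = 1.5346 m.
Layer 2: sin θ = p·1.38 = 0.2572 → θ = 14.91°; offset = 20.2·tan 14.91° = 5.3770 m.
Layer 3: sin θ = p·1.93 = 0.3597 → θ = 21.08°; offset = 26.2·tan 21.08° = 10.1017 m.
Layer 4: sin θ = p·3.05 = 0.5685 → θ = 34.65°; offset = 8.2·tan 34.65° = 5.6667 m.
Summing the layer offsets gives 22.6800 m.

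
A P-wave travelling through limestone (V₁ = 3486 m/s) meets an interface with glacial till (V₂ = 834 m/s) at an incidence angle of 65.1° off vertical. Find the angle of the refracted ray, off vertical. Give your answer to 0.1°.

sin θ₁/V₁ = sin θ₂/V₂ ⇒ sin θ₂ = 834·sin 65.1°/3486 = 834·0.9070/3486 = 0.2170.
θ₂ = sin⁻¹(0.2170) = 12.53° (from vertical).

12.5°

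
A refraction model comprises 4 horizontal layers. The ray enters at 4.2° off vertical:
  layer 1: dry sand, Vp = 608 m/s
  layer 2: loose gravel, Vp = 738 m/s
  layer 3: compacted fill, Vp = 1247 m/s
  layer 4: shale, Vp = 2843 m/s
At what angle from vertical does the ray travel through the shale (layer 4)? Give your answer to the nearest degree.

Ray parameter p = sin 4.2° / 608 = 1.2046e-04 s/m.
sin θ_4 = p·V_4 = 1.2046e-04 × 2843 = 0.3425.
θ_4 = arcsin 0.3425 = 20.03°.

20°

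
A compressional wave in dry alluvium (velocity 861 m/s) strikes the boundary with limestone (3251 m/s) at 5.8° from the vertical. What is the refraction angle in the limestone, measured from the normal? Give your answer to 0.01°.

sin θ₁/V₁ = sin θ₂/V₂ ⇒ sin θ₂ = 3251·sin 5.8°/861 = 3251·0.1011/861 = 0.3816.
θ₂ = arcsin 0.3816 = 22.43° from the normal.

22.43°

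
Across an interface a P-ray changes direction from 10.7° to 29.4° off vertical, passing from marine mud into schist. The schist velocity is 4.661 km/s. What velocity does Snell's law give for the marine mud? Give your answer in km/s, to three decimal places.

Snell's law: sin 10.7°/V₁ = sin 29.4°/V₂.
V₁ = V₂·sin 10.7°/sin 29.4° = 4.661 × 0.3782 = 1.763 km/s.

1.763 km/s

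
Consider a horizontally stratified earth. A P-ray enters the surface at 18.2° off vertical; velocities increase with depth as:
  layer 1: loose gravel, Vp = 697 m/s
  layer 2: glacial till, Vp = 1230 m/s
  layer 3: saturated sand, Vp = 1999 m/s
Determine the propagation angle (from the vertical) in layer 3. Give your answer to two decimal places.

Ray parameter p = sin 18.2° / 697 = 4.4811e-04 s/m.
sin θ_3 = p·V_3 = 4.4811e-04 × 1999 = 0.8958.
θ_3 = 63.61° from the vertical.

63.61°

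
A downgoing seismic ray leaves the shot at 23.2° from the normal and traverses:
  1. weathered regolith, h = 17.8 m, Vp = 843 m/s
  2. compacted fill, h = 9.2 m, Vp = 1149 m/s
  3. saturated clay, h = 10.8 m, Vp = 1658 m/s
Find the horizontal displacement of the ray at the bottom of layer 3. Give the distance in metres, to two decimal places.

26.72 m

Ray parameter p = sin 23.2° / 843 m/s = 4.6731e-04 s/m.
Layer 1: θ = 23.20°; offset = 17.8·tan 23.20° = 7.6291 m.
Layer 2: sin θ = p·1149 = 0.5369 → θ = 32.48°; offset = 9.2·tan 32.48° = 5.8555 m.
Layer 3: sin θ = p·1658 = 0.7748 → θ = 50.79°; offset = 10.8·tan 50.79° = 13.2359 m.
Summing the layer offsets gives 26.7205 m.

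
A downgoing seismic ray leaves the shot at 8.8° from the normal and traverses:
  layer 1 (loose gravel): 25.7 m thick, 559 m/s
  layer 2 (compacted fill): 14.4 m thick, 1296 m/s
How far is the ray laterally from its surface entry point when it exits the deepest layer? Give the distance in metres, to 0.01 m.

9.44 m

Ray parameter p = sin 8.8° / 559 m/s = 2.7368e-04 s/m.
Layer 1: θ = 8.80°; offset = 25.7·tan 8.80° = 3.9786 m.
Layer 2: sin θ = p·1296 = 0.3547 → θ = 20.77°; offset = 14.4·tan 20.77° = 5.4626 m.
Summing the layer offsets gives 9.4412 m.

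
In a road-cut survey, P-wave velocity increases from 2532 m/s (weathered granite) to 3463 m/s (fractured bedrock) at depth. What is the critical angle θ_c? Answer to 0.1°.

Critical incidence: sin θ_c = V₁/V₂ = 2532/3463 = 0.7312.
θ_c = arcsin 0.7312 = 46.98°.

47.0°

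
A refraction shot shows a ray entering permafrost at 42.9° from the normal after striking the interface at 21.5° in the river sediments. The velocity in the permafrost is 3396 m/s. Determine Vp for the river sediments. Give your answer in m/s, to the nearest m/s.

sin 21.5° = 0.3665; sin 42.9° = 0.6807.
V₁ = V₂·(sin θ₁/sin θ₂) = 3396·(0.3665/0.6807) = 1828.41 m/s.

1828 m/s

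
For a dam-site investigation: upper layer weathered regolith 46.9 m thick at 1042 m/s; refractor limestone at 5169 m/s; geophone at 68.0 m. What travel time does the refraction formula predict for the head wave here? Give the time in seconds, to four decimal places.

θ_c = arcsin(V₁/V₂) = arcsin(1042/5169) = 11.63°, cos θ_c = 0.9795.
Intercept time tᵢ = 2h cos θ_c / V₁ = 2·46.9·0.9795/1042 = 0.08817 s.
t = x/V₂ + tᵢ = 68.0/5169 + 0.08817 = 0.10133 s.

0.1013 s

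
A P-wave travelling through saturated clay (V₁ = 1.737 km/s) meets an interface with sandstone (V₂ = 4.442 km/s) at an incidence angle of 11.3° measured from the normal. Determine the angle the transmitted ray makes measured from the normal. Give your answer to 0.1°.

30.1°

Snell's law: sin θ₂ = (V₂/V₁)·sin θ₁ = (4.442/1.737)·sin 11.3° = 0.5011.
θ₂ = sin⁻¹(0.5011) = 30.07° (from vertical).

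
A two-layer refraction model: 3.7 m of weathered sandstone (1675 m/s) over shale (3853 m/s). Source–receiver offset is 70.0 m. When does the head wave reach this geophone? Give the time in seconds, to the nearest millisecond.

0.022 s

θ_c = arcsin(V₁/V₂) = arcsin(1675/3853) = 25.77°, cos θ_c = 0.9006.
Intercept time tᵢ = 2h cos θ_c / V₁ = 2·3.7·0.9006/1675 = 0.00398 s.
t = x/V₂ + tᵢ = 70.0/3853 + 0.00398 = 0.02215 s.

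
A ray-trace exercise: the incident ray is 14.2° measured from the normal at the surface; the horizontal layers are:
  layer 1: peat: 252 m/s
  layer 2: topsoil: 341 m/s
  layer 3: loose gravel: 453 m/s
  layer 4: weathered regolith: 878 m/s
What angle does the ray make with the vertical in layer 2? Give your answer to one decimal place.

Snell's law across each interface conserves sin θ / V, so sin θ_2 = V_2·sin θ₁/V₁.
sin θ_2 = 341 × sin 14.2° / 252 = 0.3319.
θ_2 = arcsin 0.3319 = 19.39°.

19.4°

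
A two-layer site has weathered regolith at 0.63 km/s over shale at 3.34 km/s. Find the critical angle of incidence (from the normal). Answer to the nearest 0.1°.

10.9°

Critical incidence: sin θ_c = V₁/V₂ = 0.63/3.34 = 0.1886.
θ_c = arcsin 0.1886 = 10.87°.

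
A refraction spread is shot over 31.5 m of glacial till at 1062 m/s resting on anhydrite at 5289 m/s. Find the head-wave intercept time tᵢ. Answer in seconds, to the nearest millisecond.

tᵢ = 2h·√(V₂²−V₁²)/(V₁V₂).
√(V₂²−V₁²) = √(5289²−1062²) = 5181.3 m/s.
tᵢ = 2·31.5·5181.3/(1062·5289) = 0.05811 s.

0.058 s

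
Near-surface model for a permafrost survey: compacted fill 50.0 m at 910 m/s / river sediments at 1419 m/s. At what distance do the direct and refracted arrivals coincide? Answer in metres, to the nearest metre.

214 m

x_cross = 2h·√((V₂+V₁)/(V₂−V₁)).
(V₂+V₁)/(V₂−V₁) = (1419+910)/(1419−910) = 4.5756; √ = 2.1391.
x_cross = 2·50.0·2.1391 = 213.91 m.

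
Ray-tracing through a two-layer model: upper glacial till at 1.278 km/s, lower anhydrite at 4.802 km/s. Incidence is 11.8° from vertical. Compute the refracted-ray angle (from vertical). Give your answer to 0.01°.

Snell's law: sin θ₂ = (V₂/V₁)·sin θ₁ = (4.802/1.278)·sin 11.8° = 0.7684.
θ₂ = arcsin 0.7684 = 50.21° from the normal.

50.21°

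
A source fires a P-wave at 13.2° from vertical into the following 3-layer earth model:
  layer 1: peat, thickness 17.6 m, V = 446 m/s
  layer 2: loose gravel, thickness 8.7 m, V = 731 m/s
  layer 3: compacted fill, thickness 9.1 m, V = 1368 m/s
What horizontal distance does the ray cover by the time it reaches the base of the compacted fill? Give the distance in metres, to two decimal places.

Ray parameter p = sin 13.2° / 446 m/s = 5.1200e-04 s/m.
Layer 1: θ = 13.20°; offset = 17.6·tan 13.20° = 4.1280 m.
Layer 2: sin θ = p·731 = 0.3743 → θ = 21.98°; offset = 8.7·tan 21.98° = 3.5114 m.
Layer 3: sin θ = p·1368 = 0.7004 → θ = 44.46°; offset = 9.1·tan 44.46° = 8.9301 m.
Total horizontal offset = 16.5695 m.

16.57 m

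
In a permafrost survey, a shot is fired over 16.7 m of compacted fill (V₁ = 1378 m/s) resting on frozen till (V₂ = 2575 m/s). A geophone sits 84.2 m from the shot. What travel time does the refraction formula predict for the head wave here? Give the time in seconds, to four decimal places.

θ_c = arcsin(V₁/V₂) = arcsin(1378/2575) = 32.35°, cos θ_c = 0.8448.
Intercept time tᵢ = 2h cos θ_c / V₁ = 2·16.7·0.8448/1378 = 0.02048 s.
t = x/V₂ + tᵢ = 84.2/2575 + 0.02048 = 0.05317 s.

0.0532 s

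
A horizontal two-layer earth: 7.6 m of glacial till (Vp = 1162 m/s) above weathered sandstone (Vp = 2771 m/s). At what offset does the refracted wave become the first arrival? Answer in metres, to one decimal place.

23.8 m

θ_c = arcsin(1162/2771) = 24.79°, so cos θ_c = 0.9078 and tᵢ = 2h cos θ_c/V₁ = 0.0119 s.
At crossover x/V₁ = x/V₂ + tᵢ ⇒ x = tᵢ/(1/V₁ − 1/V₂) = 0.01188/(8.6059e-04 − 3.6088e-04) = 23.76 m.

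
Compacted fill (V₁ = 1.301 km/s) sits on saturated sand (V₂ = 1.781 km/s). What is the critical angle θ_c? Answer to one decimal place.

46.9°

At critical incidence the refracted ray runs along the interface (θ₂ = 90°), so sin θ_c = V₁/V₂.
θ_c = arcsin(1.301/1.781) = arcsin 0.7305 = 46.93°.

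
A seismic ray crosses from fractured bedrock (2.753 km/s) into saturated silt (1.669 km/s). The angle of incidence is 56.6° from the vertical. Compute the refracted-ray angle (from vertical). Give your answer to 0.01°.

Snell's law: sin θ₂ = (V₂/V₁)·sin θ₁ = (1.669/2.753)·sin 56.6° = 0.5061.
θ₂ = arcsin 0.5061 = 30.41° from the normal.

30.41°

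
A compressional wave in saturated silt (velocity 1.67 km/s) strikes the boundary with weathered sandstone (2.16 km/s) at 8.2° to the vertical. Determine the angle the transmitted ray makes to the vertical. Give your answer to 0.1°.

10.6°

sin θ₁/V₁ = sin θ₂/V₂ ⇒ sin θ₂ = 2.16·sin 8.2°/1.67 = 2.16·0.1426/1.67 = 0.1845.
θ₂ = sin⁻¹(0.1845) = 10.63° (from vertical).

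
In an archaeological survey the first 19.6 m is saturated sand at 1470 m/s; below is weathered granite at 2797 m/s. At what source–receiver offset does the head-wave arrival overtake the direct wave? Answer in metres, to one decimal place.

θ_c = arcsin(1470/2797) = 31.71°, so cos θ_c = 0.8508 and tᵢ = 2h cos θ_c/V₁ = 0.0227 s.
At crossover x/V₁ = x/V₂ + tᵢ ⇒ x = tᵢ/(1/V₁ − 1/V₂) = 0.02269/(6.8027e-04 − 3.5753e-04) = 70.29 m.

70.3 m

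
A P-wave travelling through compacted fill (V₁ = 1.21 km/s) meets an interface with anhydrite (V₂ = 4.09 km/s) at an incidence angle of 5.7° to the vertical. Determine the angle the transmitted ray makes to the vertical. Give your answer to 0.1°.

19.6°

sin θ₁/V₁ = sin θ₂/V₂ ⇒ sin θ₂ = 4.09·sin 5.7°/1.21 = 4.09·0.0993/1.21 = 0.3357.
θ₂ = arcsin 0.3357 = 19.62° from the normal.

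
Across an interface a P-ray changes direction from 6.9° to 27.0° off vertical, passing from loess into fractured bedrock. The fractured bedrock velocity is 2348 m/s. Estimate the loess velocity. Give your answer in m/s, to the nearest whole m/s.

sin 6.9° = 0.1201; sin 27.0° = 0.4540.
V₁ = V₂·(sin θ₁/sin θ₂) = 2348·(0.1201/0.4540) = 621.34 m/s.

621 m/s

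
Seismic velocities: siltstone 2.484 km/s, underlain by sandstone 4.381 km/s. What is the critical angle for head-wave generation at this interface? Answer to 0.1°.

At critical incidence the refracted ray runs along the interface (θ₂ = 90°), so sin θ_c = V₁/V₂.
θ_c = arcsin(2.484/4.381) = arcsin 0.5670 = 34.54°.

34.5°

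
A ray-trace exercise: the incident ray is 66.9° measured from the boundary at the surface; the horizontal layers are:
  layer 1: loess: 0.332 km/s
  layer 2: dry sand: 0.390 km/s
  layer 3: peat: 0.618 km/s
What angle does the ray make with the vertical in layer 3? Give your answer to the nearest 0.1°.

From the normal: θ₁ = 90° − 66.9° = 23.1°.
Ray parameter p = sin 23.1° / 0.332 = 1.1817e+00 s/km.
sin θ_3 = p·V_3 = 1.1817e+00 × 0.618 = 0.7303.
θ_3 = 46.91° from the vertical.

46.9°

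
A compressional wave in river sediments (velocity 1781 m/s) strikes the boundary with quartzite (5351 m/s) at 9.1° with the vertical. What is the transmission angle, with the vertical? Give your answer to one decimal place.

sin θ₁/V₁ = sin θ₂/V₂ ⇒ sin θ₂ = 5351·sin 9.1°/1781 = 5351·0.1582/1781 = 0.4752.
θ₂ = arcsin 0.4752 = 28.37° from the normal.

28.4°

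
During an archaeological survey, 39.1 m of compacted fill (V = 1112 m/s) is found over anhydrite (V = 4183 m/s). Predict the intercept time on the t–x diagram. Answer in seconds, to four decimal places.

tᵢ = 2h·√(V₂²−V₁²)/(V₁V₂).
√(V₂²−V₁²) = √(4183²−1112²) = 4032.5 m/s.
tᵢ = 2·39.1·4032.5/(1112·4183) = 0.06779 s.

0.0678 s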